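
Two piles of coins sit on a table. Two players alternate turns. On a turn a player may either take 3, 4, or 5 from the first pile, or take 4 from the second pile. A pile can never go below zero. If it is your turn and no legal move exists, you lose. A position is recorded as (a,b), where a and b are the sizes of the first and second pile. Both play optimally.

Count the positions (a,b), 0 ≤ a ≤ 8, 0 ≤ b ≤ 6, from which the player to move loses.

25

Classify positions by backward induction: terminal positions (no move available) are L. From any other position, the mover wins iff some move reaches an L.
Every move lowers a or b (never raises either), so fill the grid row by row in increasing a, and left to right within a row: each cell's successors are then already labelled.
      b=0  b=1  b=2  b=3  b=4  b=5  b=6
a=0:    L    L    L    L    W    W    W
a=1:    L    L    L    L    W    W    W
a=2:    L    L    L    L    W    W    W
a=3:    W    W    W    W    L    L    L
a=4:    W    W    W    W    L    L    L
a=5:    W    W    W    W    L    L    L
a=6:    W    W    W    W    W    W    W
a=7:    W    W    W    W    W    W    W
a=8:    L    L    L    L    W    W    W
Cells with no legal move (terminal, hence L): (0,0), (0,1), (0,2), (0,3), (1,0), (1,1), (1,2), (1,3), (2,0), (2,1), (2,2), (2,3).
The remaining L cells, each justified by listing all of its moves:
(3,4): L (options (0,4)(W), (3,0)(W) are all W)
(3,5): L (options (0,5)(W), (3,1)(W) are all W)
(3,6): L (options (0,6)(W), (3,2)(W) are all W)
(4,4): L (options (1,4)(W), (0,4)(W), (4,0)(W) are all W)
(4,5): L (options (1,5)(W), (0,5)(W), (4,1)(W) are all W)
(4,6): L (options (1,6)(W), (0,6)(W), (4,2)(W) are all W)
(5,4): L (options (2,4)(W), (1,4)(W), (0,4)(W), (5,0)(W) are all W)
(5,5): L (options (2,5)(W), (1,5)(W), (0,5)(W), (5,1)(W) are all W)
(5,6): L (options (2,6)(W), (1,6)(W), (0,6)(W), (5,2)(W) are all W)
(8,0): L (options (5,0)(W), (4,0)(W), (3,0)(W) are all W)
(8,1): L (options (5,1)(W), (4,1)(W), (3,1)(W) are all W)
(8,2): L (options (5,2)(W), (4,2)(W), (3,2)(W) are all W)
(8,3): L (options (5,3)(W), (4,3)(W), (3,3)(W) are all W)
Every other cell has at least one move into one of the L cells above, so it is W.
L cells per row: a=0: 4, a=1: 4, a=2: 4, a=3: 3, a=4: 3, a=5: 3, a=6: 0, a=7: 0, a=8: 4; total 25.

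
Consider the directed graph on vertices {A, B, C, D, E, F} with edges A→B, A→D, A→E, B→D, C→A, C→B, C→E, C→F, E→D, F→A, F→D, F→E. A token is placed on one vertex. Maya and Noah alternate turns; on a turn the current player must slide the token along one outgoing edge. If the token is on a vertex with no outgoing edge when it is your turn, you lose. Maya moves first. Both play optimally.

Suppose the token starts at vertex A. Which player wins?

Maya wins.

Positions with no move are L. A position that does have a move is losing for the player to move precisely when every available move leads to a winning position for the opponent. Fill in the labels:
Every edge goes from a vertex to one that appears earlier in the order D, B, E, A, F, C, so processing vertices in that order labels each vertex after all of its successors.
D: no outgoing edge → L
B: reaches L-position D → W
E: reaches L-position D → W
A: reaches L-position D → W
F: reaches L-position D → W
C: only reaches F(W), A(W), E(W), B(W), all W → L
The starting position A is W: Maya should move to D, handing over an L position.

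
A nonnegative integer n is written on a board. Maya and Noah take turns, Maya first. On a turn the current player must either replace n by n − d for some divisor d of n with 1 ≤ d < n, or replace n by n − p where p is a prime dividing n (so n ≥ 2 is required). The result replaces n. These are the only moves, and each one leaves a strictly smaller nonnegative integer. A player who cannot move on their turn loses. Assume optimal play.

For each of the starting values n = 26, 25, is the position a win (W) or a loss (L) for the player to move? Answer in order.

26: L, 25: W

Compute win/loss labels from the base case upward. A position with no move is L. Any other position is W if it can reach an L in one move, else L.
n=0: no move → L
n=1: no move → L
n=2: →0(L), so W
n=3: →0(L), so W
n=4: →2(W), 3(W) — all W, so L
n=5: →0(L), so W
n=6: →4(L), so W
n=7: →0(L), so W
n=8: →4(L), so W
n=9: →6(W), 8(W) — all W, so L
n=10: →9(L), so W
n=11: →0(L), so W
n=12: →9(L), so W
n=13: →0(L), so W
n=14: →7(W), 12(W), 13(W) — all W, so L
n=15: →14(L), so W
n=16: →14(L), so W
n=17: →0(L), so W
n=18: →9(L), so W
n=19: →0(L), so W
n=20: →10(W), 15(W), 16(W), 18(W), 19(W) — all W, so L
n=21: →14(L), so W
n=22: →20(L), so W
n=23: →0(L), so W
n=24: →20(L), so W
n=25: →20(L), so W
n=26: →13(W), 24(W), 25(W) — all W, so L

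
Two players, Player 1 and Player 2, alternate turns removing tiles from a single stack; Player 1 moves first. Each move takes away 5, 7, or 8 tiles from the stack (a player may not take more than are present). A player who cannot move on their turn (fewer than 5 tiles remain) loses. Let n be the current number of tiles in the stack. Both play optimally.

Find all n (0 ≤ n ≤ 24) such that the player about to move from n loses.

Build the W/L table. Terminal = L. A non-terminal position is W if it has a move to some L; otherwise it is L.
n=0: no move → L
n=1: no move → L
n=2: no move → L
n=3: no move → L
n=4: no move → L
n=5: →0(L), so W
n=6: →1(L), so W
n=7: →2(L), so W
n=8: →3(L), so W
n=9: →4(L), so W
n=10: →3(L), so W
n=11: →4(L), so W
n=12: →4(L), so W
n=13: →8(W), 6(W), 5(W) — all W, so L
n=14: →9(W), 7(W), 6(W) — all W, so L
n=15: →10(W), 8(W), 7(W) — all W, so L
n=16: →11(W), 9(W), 8(W) — all W, so L
n=17: →12(W), 10(W), 9(W) — all W, so L
n=18: →13(L), so W
n=19: →14(L), so W
n=20: →15(L), so W
n=21: →16(L), so W
n=22: →17(L), so W
n=23: →16(L), so W
n=24: →17(L), so W
The losing starting values of n are exactly the entries labelled L in this table (10 of them).

0, 1, 2, 3, 4, 13, 14, 15, 16, 17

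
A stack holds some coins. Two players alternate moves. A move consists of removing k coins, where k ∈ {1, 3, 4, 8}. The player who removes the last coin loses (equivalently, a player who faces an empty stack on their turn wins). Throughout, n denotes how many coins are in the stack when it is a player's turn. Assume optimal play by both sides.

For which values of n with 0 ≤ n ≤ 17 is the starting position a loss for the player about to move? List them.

Classify positions by backward induction: terminal positions (no move available) are W. From any other position, the mover wins iff some move reaches an L.
n=0: no move; the opponent has just taken the last coin and therefore loses → W
n=1: L (sole option 0(W) is W)
n=2: W (go to 1, an L position)
n=3: L (options 2(W), 0(W) are all W)
n=4: W (go to 3, an L position)
n=5: W (go to 1, an L position)
n=6: W (go to 3, an L position)
n=7: W (go to 3, an L position)
n=8: L (options 7(W), 5(W), 4(W), 0(W) are all W)
n=9: W (go to 8, an L position)
n=10: L (options 9(W), 7(W), 6(W), 2(W) are all W)
n=11: W (go to 10, an L position)
n=12: W (go to 8, an L position)
n=13: W (go to 10, an L position)
n=14: W (go to 10, an L position)
n=15: L (options 14(W), 12(W), 11(W), 7(W) are all W)
n=16: W (go to 15, an L position)
n=17: L (options 16(W), 14(W), 13(W), 9(W) are all W)
Reading off the rows marked L gives the requested list; there are 6 such values of n.

1, 3, 8, 10, 15, 17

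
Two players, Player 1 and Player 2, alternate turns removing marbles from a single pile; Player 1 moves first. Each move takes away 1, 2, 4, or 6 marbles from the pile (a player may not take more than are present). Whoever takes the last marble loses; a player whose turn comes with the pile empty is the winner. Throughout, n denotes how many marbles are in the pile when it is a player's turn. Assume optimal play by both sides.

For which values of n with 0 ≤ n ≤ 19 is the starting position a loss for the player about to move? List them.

Compute win/loss labels from the base case upward. A position with no move is W. Any other position is W if it can reach an L in one move, else L.
n=0: no move; the opponent has just taken the last marble and therefore loses → W
n=1: the only move is to 0(W), a W ⇒ L
n=2: can move to 1, which is L ⇒ W
n=3: can move to 1, which is L ⇒ W
n=4: moves to 3(W), 2(W), 0(W); every one is W ⇒ L
n=5: can move to 4, which is L ⇒ W
n=6: can move to 4, which is L ⇒ W
n=7: can move to 1, which is L ⇒ W
n=8: can move to 4, which is L ⇒ W
n=9: moves to 8(W), 7(W), 5(W), 3(W); every one is W ⇒ L
n=10: can move to 9, which is L ⇒ W
n=11: can move to 9, which is L ⇒ W
n=12: moves to 11(W), 10(W), 8(W), 6(W); every one is W ⇒ L
n=13: can move to 12, which is L ⇒ W
n=14: can move to 12, which is L ⇒ W
n=15: can move to 9, which is L ⇒ W
n=16: can move to 12, which is L ⇒ W
n=17: moves to 16(W), 15(W), 13(W), 11(W); every one is W ⇒ L
n=18: can move to 17, which is L ⇒ W
n=19: can move to 17, which is L ⇒ W
The losing starting values of n are exactly the entries labelled L in this table (5 of them).

1, 4, 9, 12, 17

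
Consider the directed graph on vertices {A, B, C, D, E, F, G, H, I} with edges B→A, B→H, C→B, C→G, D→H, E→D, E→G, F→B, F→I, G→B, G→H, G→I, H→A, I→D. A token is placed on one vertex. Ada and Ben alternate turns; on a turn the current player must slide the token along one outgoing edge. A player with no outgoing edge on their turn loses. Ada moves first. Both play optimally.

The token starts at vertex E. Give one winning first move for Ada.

Use the standard recursion: the mover loses at a terminal position; elsewhere, the mover wins exactly when some move hands the opponent an L position.
Every edge goes from a vertex to one that appears earlier in the order A, H, D, I, B, G, F, C, E, so processing vertices in that order labels each vertex after all of its successors.
A: no outgoing edge → L
H: →A(L), so W
D: →H(W) only, which is W, so L
I: →D(L), so W
B: →A(L), so W
G: →B(W), I(W), H(W) — all W, so L
F: →B(W), I(W) — all W, so L
C: →G(L), so W
E: →G(L), so W
From E, the L positions reachable in one move are: G, D. Any move reaching one of these is winning.

Move to G.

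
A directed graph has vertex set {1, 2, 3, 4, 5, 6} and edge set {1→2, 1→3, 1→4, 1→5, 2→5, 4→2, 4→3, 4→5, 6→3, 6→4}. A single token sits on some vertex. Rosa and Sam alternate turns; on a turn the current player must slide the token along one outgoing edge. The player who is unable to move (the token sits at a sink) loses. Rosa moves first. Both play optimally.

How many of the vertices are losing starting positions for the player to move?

Build the W/L table. Terminal = L. A non-terminal position is W if it has a move to some L; otherwise it is L.
Every edge goes from a vertex to one that appears earlier in the order 5, 3, 2, 4, 1, 6, so processing vertices in that order labels each vertex after all of its successors.
5: no outgoing edge → L
3: no outgoing edge → L
2: W (go to 5, an L position)
4: W (go to 3, an L position)
1: W (go to 3, an L position)
6: W (go to 3, an L position)
The L vertices are 3, 5; that is 2 in all.

2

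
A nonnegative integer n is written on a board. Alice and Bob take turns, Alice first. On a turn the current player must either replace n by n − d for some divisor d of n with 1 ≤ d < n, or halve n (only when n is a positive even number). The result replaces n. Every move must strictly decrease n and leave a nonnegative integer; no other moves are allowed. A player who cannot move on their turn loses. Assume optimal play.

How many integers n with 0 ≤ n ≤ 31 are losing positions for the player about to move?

17

Use the standard recursion: the mover loses at a terminal position; elsewhere, the mover wins exactly when some move hands the opponent an L position.
n=0: no move → L
n=1: no move → L
n=2: can move to 1, which is L ⇒ W
n=3: the only move is to 2(W), a W ⇒ L
n=4: can move to 3, which is L ⇒ W
n=5: the only move is to 4(W), a W ⇒ L
n=6: can move to 3, which is L ⇒ W
n=7: the only move is to 6(W), a W ⇒ L
n=8: can move to 7, which is L ⇒ W
n=9: moves to 6(W), 8(W); every one is W ⇒ L
n=10: can move to 5, which is L ⇒ W
n=11: the only move is to 10(W), a W ⇒ L
n=12: can move to 9, which is L ⇒ W
n=13: the only move is to 12(W), a W ⇒ L
n=14: can move to 7, which is L ⇒ W
n=15: moves to 10(W), 12(W), 14(W); every one is W ⇒ L
n=16: can move to 15, which is L ⇒ W
n=17: the only move is to 16(W), a W ⇒ L
n=18: can move to 9, which is L ⇒ W
n=19: the only move is to 18(W), a W ⇒ L
n=20: can move to 15, which is L ⇒ W
n=21: moves to 14(W), 18(W), 20(W); every one is W ⇒ L
n=22: can move to 11, which is L ⇒ W
n=23: the only move is to 22(W), a W ⇒ L
n=24: can move to 21, which is L ⇒ W
n=25: moves to 20(W), 24(W); every one is W ⇒ L
n=26: can move to 13, which is L ⇒ W
n=27: moves to 18(W), 24(W), 26(W); every one is W ⇒ L
n=28: can move to 21, which is L ⇒ W
n=29: the only move is to 28(W), a W ⇒ L
n=30: can move to 15, which is L ⇒ W
n=31: the only move is to 30(W), a W ⇒ L
L entries with 0 ≤ n ≤ 31: n = 0, 1, 3, 5, 7, 9, 11, 13, 15, 17, 19, 21, 23, 25, 27, 29, 31; that makes 17.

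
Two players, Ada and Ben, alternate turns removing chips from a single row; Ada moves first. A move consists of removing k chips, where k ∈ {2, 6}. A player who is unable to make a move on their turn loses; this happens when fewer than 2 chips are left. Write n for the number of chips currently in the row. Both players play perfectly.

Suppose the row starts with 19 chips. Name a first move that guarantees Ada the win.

Remove 2, leaving 17.

Build the W/L table. Terminal = L. A non-terminal position is W if it has a move to some L; otherwise it is L.
n=0: no move → L
n=1: no move → L
n=2: W (go to 0, an L position)
n=3: W (go to 1, an L position)
n=4: L (sole option 2(W) is W)
n=5: L (sole option 3(W) is W)
n=6: W (go to 4, an L position)
n=7: W (go to 5, an L position)
n=8: L (options 6(W), 2(W) are all W)
n=9: L (options 7(W), 3(W) are all W)
n=10: W (go to 8, an L position)
n=11: W (go to 9, an L position)
n=12: L (options 10(W), 6(W) are all W)
n=13: L (options 11(W), 7(W) are all W)
n=14: W (go to 12, an L position)
n=15: W (go to 13, an L position)
n=16: L (options 14(W), 10(W) are all W)
n=17: L (options 15(W), 11(W) are all W)
n=18: W (go to 16, an L position)
n=19: W (go to 17, an L position)
From 19, the L positions reachable in one move are: 17, 13. Any move reaching one of these is winning.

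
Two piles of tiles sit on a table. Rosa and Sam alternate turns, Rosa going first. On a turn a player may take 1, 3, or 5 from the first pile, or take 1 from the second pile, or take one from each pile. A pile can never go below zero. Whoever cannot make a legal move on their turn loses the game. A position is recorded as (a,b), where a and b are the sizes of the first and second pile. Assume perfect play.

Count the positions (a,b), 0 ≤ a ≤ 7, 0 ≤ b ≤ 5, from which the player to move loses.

12

Positions with no move are L. A position that does have a move is losing for the player to move precisely when every available move leads to a winning position for the opponent. Fill in the labels:
Every move lowers a or b (never raises either), so fill the grid row by row in increasing a, and left to right within a row: each cell's successors are then already labelled.
      b=0  b=1  b=2  b=3  b=4  b=5
a=0:    L    W    L    W    L    W
a=1:    W    W    W    W    W    W
a=2:    L    W    L    W    L    W
a=3:    W    W    W    W    W    W
a=4:    L    W    L    W    L    W
a=5:    W    W    W    W    W    W
a=6:    L    W    L    W    L    W
a=7:    W    W    W    W    W    W
Cells with no legal move (terminal, hence L): (0,0).
The remaining L cells, each justified by listing all of its moves:
(0,2): the only move is to (0,1)(W), a W ⇒ L
(0,4): the only move is to (0,3)(W), a W ⇒ L
(2,0): the only move is to (1,0)(W), a W ⇒ L
(2,2): moves to (1,2)(W), (2,1)(W), (1,1)(W); every one is W ⇒ L
(2,4): moves to (1,4)(W), (2,3)(W), (1,3)(W); every one is W ⇒ L
(4,0): moves to (3,0)(W), (1,0)(W); every one is W ⇒ L
(4,2): moves to (3,2)(W), (1,2)(W), (4,1)(W), (3,1)(W); every one is W ⇒ L
(4,4): moves to (3,4)(W), (1,4)(W), (4,3)(W), (3,3)(W); every one is W ⇒ L
(6,0): moves to (5,0)(W), (3,0)(W), (1,0)(W); every one is W ⇒ L
(6,2): moves to (5,2)(W), (3,2)(W), (1,2)(W), (6,1)(W), (5,1)(W); every one is W ⇒ L
(6,4): moves to (5,4)(W), (3,4)(W), (1,4)(W), (6,3)(W), (5,3)(W); every one is W ⇒ L
Every other cell has at least one move into one of the L cells above, so it is W.
L cells per row: a=0: 3, a=1: 0, a=2: 3, a=3: 0, a=4: 3, a=5: 0, a=6: 3, a=7: 0; total 12.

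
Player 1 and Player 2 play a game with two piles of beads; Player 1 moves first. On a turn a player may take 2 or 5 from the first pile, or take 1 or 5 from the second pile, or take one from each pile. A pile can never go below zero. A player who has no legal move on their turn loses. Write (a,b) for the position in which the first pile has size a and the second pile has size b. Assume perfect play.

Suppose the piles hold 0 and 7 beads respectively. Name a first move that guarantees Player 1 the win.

Label each position W (a win for the player to move) or L (a loss). A position with no legal move is L; any other position is W exactly when some move reaches an L, and L when every move reaches a W.
No move ever increases a pile, so every position that can arise here has a ≤ 0 and b ≤ 7; it is enough to label the cells with 0 ≤ a ≤ 0 and 0 ≤ b ≤ 7.
Every move lowers a or b (never raises either), so fill the grid row by row in increasing a, and left to right within a row: each cell's successors are then already labelled.
      b=0  b=1  b=2  b=3  b=4  b=5  b=6  b=7
a=0:    L    W    L    W    L    W    L    W
Cells with no legal move (terminal, hence L): (0,0).
The remaining L cells, each justified by listing all of its moves:
(0,2): the only move is to (0,1)(W), a W ⇒ L
(0,4): the only move is to (0,3)(W), a W ⇒ L
(0,6): moves to (0,5)(W), (0,1)(W); every one is W ⇒ L
Every other cell has at least one move into one of the L cells above, so it is W.
From (0,7), the L positions reachable in one move are: (0,6), (0,2). Any move reaching one of these is winning.

Move to (0,6).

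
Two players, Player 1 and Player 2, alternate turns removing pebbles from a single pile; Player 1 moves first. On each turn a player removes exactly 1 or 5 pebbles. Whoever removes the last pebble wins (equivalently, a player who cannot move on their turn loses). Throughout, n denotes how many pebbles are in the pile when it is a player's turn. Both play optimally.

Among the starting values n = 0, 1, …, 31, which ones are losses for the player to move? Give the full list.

0, 2, 4, 6, 8, 10, 12, 14, 16, 18, 20, 22, 24, 26, 28, 30

Use the standard recursion: the mover loses at a terminal position; elsewhere, the mover wins exactly when some move hands the opponent an L position.
n=0: no move → L
n=1: reaches L-position 0 → W
n=2: only reaches 1(W), which is W → L
n=3: reaches L-position 2 → W
n=4: only reaches 3(W), which is W → L
n=5: reaches L-position 4 → W
n=6: only reaches 5(W), 1(W), all W → L
n=7: reaches L-position 6 → W
n=8: only reaches 7(W), 3(W), all W → L
n=9: reaches L-position 8 → W
n=10: only reaches 9(W), 5(W), all W → L
n=11: reaches L-position 10 → W
n=12: only reaches 11(W), 7(W), all W → L
n=13: reaches L-position 12 → W
n=14: only reaches 13(W), 9(W), all W → L
n=15: reaches L-position 14 → W
n=16: only reaches 15(W), 11(W), all W → L
n=17: reaches L-position 16 → W
n=18: only reaches 17(W), 13(W), all W → L
n=19: reaches L-position 18 → W
n=20: only reaches 19(W), 15(W), all W → L
n=21: reaches L-position 20 → W
n=22: only reaches 21(W), 17(W), all W → L
n=23: reaches L-position 22 → W
n=24: only reaches 23(W), 19(W), all W → L
n=25: reaches L-position 24 → W
n=26: only reaches 25(W), 21(W), all W → L
n=27: reaches L-position 26 → W
n=28: only reaches 27(W), 23(W), all W → L
n=29: reaches L-position 28 → W
n=30: only reaches 29(W), 25(W), all W → L
n=31: reaches L-position 30 → W
The losing starting values of n are exactly the entries labelled L in this table (16 of them).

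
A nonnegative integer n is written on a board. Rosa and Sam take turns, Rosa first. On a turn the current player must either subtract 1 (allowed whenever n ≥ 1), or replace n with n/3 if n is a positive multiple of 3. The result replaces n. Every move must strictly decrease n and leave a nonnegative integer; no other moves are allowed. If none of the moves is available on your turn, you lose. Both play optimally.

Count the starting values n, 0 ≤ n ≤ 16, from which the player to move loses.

8

Classify positions by backward induction: terminal positions (no move available) are L. From any other position, the mover wins iff some move reaches an L.
n=0: no move → L
n=1: can move to 0, which is L ⇒ W
n=2: the only move is to 1(W), a W ⇒ L
n=3: can move to 2, which is L ⇒ W
n=4: the only move is to 3(W), a W ⇒ L
n=5: can move to 4, which is L ⇒ W
n=6: can move to 2, which is L ⇒ W
n=7: the only move is to 6(W), a W ⇒ L
n=8: can move to 7, which is L ⇒ W
n=9: moves to 3(W), 8(W); every one is W ⇒ L
n=10: can move to 9, which is L ⇒ W
n=11: the only move is to 10(W), a W ⇒ L
n=12: can move to 4, which is L ⇒ W
n=13: the only move is to 12(W), a W ⇒ L
n=14: can move to 13, which is L ⇒ W
n=15: moves to 5(W), 14(W); every one is W ⇒ L
n=16: can move to 15, which is L ⇒ W
L entries with 0 ≤ n ≤ 16: n = 0, 2, 4, 7, 9, 11, 13, 15; that makes 8.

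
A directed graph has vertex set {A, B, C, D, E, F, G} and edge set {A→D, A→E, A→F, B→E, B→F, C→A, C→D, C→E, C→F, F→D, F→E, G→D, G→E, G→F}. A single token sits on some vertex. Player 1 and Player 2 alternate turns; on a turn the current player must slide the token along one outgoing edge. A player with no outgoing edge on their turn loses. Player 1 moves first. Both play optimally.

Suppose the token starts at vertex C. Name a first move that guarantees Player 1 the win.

Move to E.

Label each position W (a win for the player to move) or L (a loss). A position with no legal move is L; any other position is W exactly when some move reaches an L, and L when every move reaches a W.
Every edge goes from a vertex to one that appears earlier in the order D, E, F, A, B, C, G, so processing vertices in that order labels each vertex after all of its successors.
D: no outgoing edge → L
E: no outgoing edge → L
F: W (go to E, an L position)
A: W (go to E, an L position)
B: W (go to E, an L position)
C: W (go to E, an L position)
G: W (go to E, an L position)
From C, the L positions reachable in one move are: E, D. Any move reaching one of these is winning.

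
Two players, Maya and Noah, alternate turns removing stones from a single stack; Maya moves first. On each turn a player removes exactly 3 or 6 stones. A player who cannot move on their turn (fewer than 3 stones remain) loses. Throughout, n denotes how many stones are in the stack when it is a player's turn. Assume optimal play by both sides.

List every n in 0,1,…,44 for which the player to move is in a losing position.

0, 1, 2, 9, 10, 11, 18, 19, 20, 27, 28, 29, 36, 37, 38

Positions with no move are L. A position that does have a move is losing for the player to move precisely when every available move leads to a winning position for the opponent. Fill in the labels:
n=0: no move → L
n=1: no move → L
n=2: no move → L
n=3: W (go to 0, an L position)
n=4: W (go to 1, an L position)
n=5: W (go to 2, an L position)
n=6: W (go to 0, an L position)
n=7: W (go to 1, an L position)
n=8: W (go to 2, an L position)
n=9: L (options 6(W), 3(W) are all W)
n=10: L (options 7(W), 4(W) are all W)
n=11: L (options 8(W), 5(W) are all W)
n=12: W (go to 9, an L position)
n=13: W (go to 10, an L position)
n=14: W (go to 11, an L position)
n=15: W (go to 9, an L position)
n=16: W (go to 10, an L position)
n=17: W (go to 11, an L position)
n=18: L (options 15(W), 12(W) are all W)
n=19: L (options 16(W), 13(W) are all W)
n=20: L (options 17(W), 14(W) are all W)
n=21: W (go to 18, an L position)
n=22: W (go to 19, an L position)
n=23: W (go to 20, an L position)
n=24: W (go to 18, an L position)
n=25: W (go to 19, an L position)
n=26: W (go to 20, an L position)
n=27: L (options 24(W), 21(W) are all W)
n=28: L (options 25(W), 22(W) are all W)
n=29: L (options 26(W), 23(W) are all W)
n=30: W (go to 27, an L position)
n=31: W (go to 28, an L position)
n=32: W (go to 29, an L position)
n=33: W (go to 27, an L position)
n=34: W (go to 28, an L position)
n=35: W (go to 29, an L position)
n=36: L (options 33(W), 30(W) are all W)
n=37: L (options 34(W), 31(W) are all W)
n=38: L (options 35(W), 32(W) are all W)
n=39: W (go to 36, an L position)
n=40: W (go to 37, an L position)
n=41: W (go to 38, an L position)
n=42: W (go to 36, an L position)
n=43: W (go to 37, an L position)
n=44: W (go to 38, an L position)
The losing starting values of n are exactly the entries labelled L in this table (15 of them).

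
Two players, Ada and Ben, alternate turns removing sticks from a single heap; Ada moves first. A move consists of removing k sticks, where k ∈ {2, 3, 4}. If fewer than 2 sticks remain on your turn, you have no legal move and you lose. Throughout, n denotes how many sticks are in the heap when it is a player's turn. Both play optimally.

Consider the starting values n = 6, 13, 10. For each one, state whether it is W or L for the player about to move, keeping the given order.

Compute win/loss labels from the base case upward. A position with no move is L. Any other position is W if it can reach an L in one move, else L.
n=0: no move → L
n=1: no move → L
n=2: W (go to 0, an L position)
n=3: W (go to 1, an L position)
n=4: W (go to 1, an L position)
n=5: W (go to 1, an L position)
n=6: L (options 4(W), 3(W), 2(W) are all W)
n=7: L (options 5(W), 4(W), 3(W) are all W)
n=8: W (go to 6, an L position)
n=9: W (go to 7, an L position)
n=10: W (go to 7, an L position)
n=11: W (go to 7, an L position)
n=12: L (options 10(W), 9(W), 8(W) are all W)
n=13: L (options 11(W), 10(W), 9(W) are all W)

6: L, 13: L, 10: W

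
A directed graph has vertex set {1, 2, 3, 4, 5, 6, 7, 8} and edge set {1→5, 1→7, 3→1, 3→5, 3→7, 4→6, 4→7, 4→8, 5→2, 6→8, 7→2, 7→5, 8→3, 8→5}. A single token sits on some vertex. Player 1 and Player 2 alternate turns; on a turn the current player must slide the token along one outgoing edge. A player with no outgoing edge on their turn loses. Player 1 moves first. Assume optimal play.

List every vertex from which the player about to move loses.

Positions with no move are L. A position that does have a move is losing for the player to move precisely when every available move leads to a winning position for the opponent. Fill in the labels:
Every edge goes from a vertex to one that appears earlier in the order 2, 5, 7, 1, 3, 8, 6, 4, so processing vertices in that order labels each vertex after all of its successors.
2: no outgoing edge → L
5: →2(L), so W
7: →2(L), so W
1: →7(W), 5(W) — all W, so L
3: →1(L), so W
8: →3(W), 5(W) — all W, so L
6: →8(L), so W
4: →8(L), so W
Reading off the rows marked L gives the requested list; there are 3 such vertices.

1, 2, 8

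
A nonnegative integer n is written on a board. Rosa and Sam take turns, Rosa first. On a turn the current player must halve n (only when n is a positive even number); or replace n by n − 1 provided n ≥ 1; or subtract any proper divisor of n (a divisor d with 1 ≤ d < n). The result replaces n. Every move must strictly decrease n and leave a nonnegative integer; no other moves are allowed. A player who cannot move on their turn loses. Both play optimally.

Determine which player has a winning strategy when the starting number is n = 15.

Build the W/L table. Terminal = L. A non-terminal position is W if it has a move to some L; otherwise it is L.
n=0: no move → L
n=1: can move to 0, which is L ⇒ W
n=2: the only move is to 1(W), a W ⇒ L
n=3: can move to 2, which is L ⇒ W
n=4: can move to 2, which is L ⇒ W
n=5: the only move is to 4(W), a W ⇒ L
n=6: can move to 5, which is L ⇒ W
n=7: the only move is to 6(W), a W ⇒ L
n=8: can move to 7, which is L ⇒ W
n=9: moves to 6(W), 8(W); every one is W ⇒ L
n=10: can move to 5, which is L ⇒ W
n=11: the only move is to 10(W), a W ⇒ L
n=12: can move to 9, which is L ⇒ W
n=13: the only move is to 12(W), a W ⇒ L
n=14: can move to 7, which is L ⇒ W
n=15: moves to 10(W), 12(W), 14(W); every one is W ⇒ L
The starting position 15 is L: whatever Rosa does, the opponent receives a W position.

Sam wins.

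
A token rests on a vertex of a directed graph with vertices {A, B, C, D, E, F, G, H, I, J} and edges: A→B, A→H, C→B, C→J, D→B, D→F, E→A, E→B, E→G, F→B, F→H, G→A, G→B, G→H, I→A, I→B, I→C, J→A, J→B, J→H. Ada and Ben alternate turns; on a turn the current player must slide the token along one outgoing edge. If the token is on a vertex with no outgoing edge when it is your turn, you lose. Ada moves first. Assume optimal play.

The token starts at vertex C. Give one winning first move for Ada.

Label each position W (a win for the player to move) or L (a loss). A position with no legal move is L; any other position is W exactly when some move reaches an L, and L when every move reaches a W.
Every edge goes from a vertex to one that appears earlier in the order H, B, A, J, G, C, I, E, F, D, so processing vertices in that order labels each vertex after all of its successors.
H: no outgoing edge → L
B: no outgoing edge → L
A: →B(L), so W
J: →B(L), so W
G: →B(L), so W
C: →B(L), so W
I: →B(L), so W
E: →B(L), so W
F: →B(L), so W
D: →B(L), so W
From C, the L positions reachable in one move are: B.

Move to B.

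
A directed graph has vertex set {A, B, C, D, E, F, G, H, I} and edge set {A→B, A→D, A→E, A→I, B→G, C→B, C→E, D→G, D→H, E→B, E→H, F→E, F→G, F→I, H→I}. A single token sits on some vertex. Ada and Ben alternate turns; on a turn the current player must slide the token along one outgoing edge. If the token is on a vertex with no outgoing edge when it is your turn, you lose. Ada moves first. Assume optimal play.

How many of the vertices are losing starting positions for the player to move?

Classify positions by backward induction: terminal positions (no move available) are L. From any other position, the mover wins iff some move reaches an L.
Every edge goes from a vertex to one that appears earlier in the order I, G, H, D, B, E, A, F, C, so processing vertices in that order labels each vertex after all of its successors.
I: no outgoing edge → L
G: no outgoing edge → L
H: W (go to I, an L position)
D: W (go to G, an L position)
B: W (go to G, an L position)
E: L (options B(W), H(W) are all W)
A: W (go to E, an L position)
F: W (go to E, an L position)
C: W (go to E, an L position)
The L vertices are E, G, I; that is 3 in all.

3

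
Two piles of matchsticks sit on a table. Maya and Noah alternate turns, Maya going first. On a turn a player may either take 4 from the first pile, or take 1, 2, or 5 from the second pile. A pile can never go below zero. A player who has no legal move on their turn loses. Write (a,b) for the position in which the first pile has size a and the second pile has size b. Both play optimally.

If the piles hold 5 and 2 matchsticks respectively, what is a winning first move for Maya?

Move to (5,1).

Positions with no move are L. A position that does have a move is losing for the player to move precisely when every available move leads to a winning position for the opponent. Fill in the labels:
No move ever increases a pile, so every position that can arise here has a ≤ 5 and b ≤ 2; it is enough to label the cells with 0 ≤ a ≤ 5 and 0 ≤ b ≤ 2.
Every move lowers a or b (never raises either), so fill the grid row by row in increasing a, and left to right within a row: each cell's successors are then already labelled.
      b=0  b=1  b=2
a=0:    L    W    W
a=1:    L    W    W
a=2:    L    W    W
a=3:    L    W    W
a=4:    W    L    W
a=5:    W    L    W
Cells with no legal move (terminal, hence L): (0,0), (1,0), (2,0), (3,0).
The remaining L cells, each justified by listing all of its moves:
(4,1): L (options (0,1)(W), (4,0)(W) are all W)
(5,1): L (options (1,1)(W), (5,0)(W) are all W)
Every other cell has at least one move into one of the L cells above, so it is W.
From (5,2), the L positions reachable in one move are: (5,1).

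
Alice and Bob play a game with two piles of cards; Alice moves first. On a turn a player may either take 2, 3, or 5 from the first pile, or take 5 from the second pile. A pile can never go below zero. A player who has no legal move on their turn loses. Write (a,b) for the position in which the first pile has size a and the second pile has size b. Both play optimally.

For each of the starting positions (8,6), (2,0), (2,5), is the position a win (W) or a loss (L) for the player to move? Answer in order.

Use the standard recursion: the mover loses at a terminal position; elsewhere, the mover wins exactly when some move hands the opponent an L position.
No move ever increases a pile, so every position that can arise here has a ≤ 8 and b ≤ 6; it is enough to label the cells with 0 ≤ a ≤ 8 and 0 ≤ b ≤ 6.
Every move lowers a or b (never raises either), so fill the grid row by row in increasing a, and left to right within a row: each cell's successors are then already labelled.
      b=0  b=1  b=2  b=3  b=4  b=5  b=6
a=0:    L    L    L    L    L    W    W
a=1:    L    L    L    L    L    W    W
a=2:    W    W    W    W    W    L    L
a=3:    W    W    W    W    W    L    L
a=4:    W    W    W    W    W    W    W
a=5:    W    W    W    W    W    W    W
a=6:    W    W    W    W    W    W    W
a=7:    L    L    L    L    L    W    W
a=8:    L    L    L    L    L    W    W
Cells with no legal move (terminal, hence L): (0,0), (0,1), (0,2), (0,3), (0,4), (1,0), (1,1), (1,2), (1,3), (1,4).
The remaining L cells, each justified by listing all of its moves:
(2,5): moves to (0,5)(W), (2,0)(W); every one is W ⇒ L
(2,6): moves to (0,6)(W), (2,1)(W); every one is W ⇒ L
(3,5): moves to (1,5)(W), (0,5)(W), (3,0)(W); every one is W ⇒ L
(3,6): moves to (1,6)(W), (0,6)(W), (3,1)(W); every one is W ⇒ L
(7,0): moves to (5,0)(W), (4,0)(W), (2,0)(W); every one is W ⇒ L
(7,1): moves to (5,1)(W), (4,1)(W), (2,1)(W); every one is W ⇒ L
(7,2): moves to (5,2)(W), (4,2)(W), (2,2)(W); every one is W ⇒ L
(7,3): moves to (5,3)(W), (4,3)(W), (2,3)(W); every one is W ⇒ L
(7,4): moves to (5,4)(W), (4,4)(W), (2,4)(W); every one is W ⇒ L
(8,0): moves to (6,0)(W), (5,0)(W), (3,0)(W); every one is W ⇒ L
(8,1): moves to (6,1)(W), (5,1)(W), (3,1)(W); every one is W ⇒ L
(8,2): moves to (6,2)(W), (5,2)(W), (3,2)(W); every one is W ⇒ L
(8,3): moves to (6,3)(W), (5,3)(W), (3,3)(W); every one is W ⇒ L
(8,4): moves to (6,4)(W), (5,4)(W), (3,4)(W); every one is W ⇒ L
Every other cell has at least one move into one of the L cells above, so it is W.
(8,6): the move to (3,6) reaches an L cell, so W
(2,0): the move to (0,0) reaches an L cell, so W
(2,5): one of the L cells justified above, so L

(8,6): W, (2,0): W, (2,5): L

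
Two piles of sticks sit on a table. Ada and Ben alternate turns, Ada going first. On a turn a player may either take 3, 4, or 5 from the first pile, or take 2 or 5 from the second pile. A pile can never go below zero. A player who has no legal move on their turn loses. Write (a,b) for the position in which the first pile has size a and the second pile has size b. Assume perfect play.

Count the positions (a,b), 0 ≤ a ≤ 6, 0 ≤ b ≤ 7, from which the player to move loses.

Work bottom-up. With no move the player to move loses. Otherwise the position is W if at least one move leads to an L position for the opponent, and L if every move leads to a W.
Every move lowers a or b (never raises either), so fill the grid row by row in increasing a, and left to right within a row: each cell's successors are then already labelled.
      b=0  b=1  b=2  b=3  b=4  b=5  b=6  b=7
a=0:    L    L    W    W    L    W    W    L
a=1:    L    L    W    W    L    W    W    L
a=2:    L    L    W    W    L    W    W    L
a=3:    W    W    L    L    W    W    L    W
a=4:    W    W    L    L    W    W    L    W
a=5:    W    W    L    L    W    W    L    W
a=6:    W    W    W    W    W    L    W    W
Cells with no legal move (terminal, hence L): (0,0), (0,1), (1,0), (1,1), (2,0), (2,1).
The remaining L cells, each justified by listing all of its moves:
(0,4): L (sole option (0,2)(W) is W)
(0,7): L (options (0,5)(W), (0,2)(W) are all W)
(1,4): L (sole option (1,2)(W) is W)
(1,7): L (options (1,5)(W), (1,2)(W) are all W)
(2,4): L (sole option (2,2)(W) is W)
(2,7): L (options (2,5)(W), (2,2)(W) are all W)
(3,2): L (options (0,2)(W), (3,0)(W) are all W)
(3,3): L (options (0,3)(W), (3,1)(W) are all W)
(3,6): L (options (0,6)(W), (3,4)(W), (3,1)(W) are all W)
(4,2): L (options (1,2)(W), (0,2)(W), (4,0)(W) are all W)
(4,3): L (options (1,3)(W), (0,3)(W), (4,1)(W) are all W)
(4,6): L (options (1,6)(W), (0,6)(W), (4,4)(W), (4,1)(W) are all W)
(5,2): L (options (2,2)(W), (1,2)(W), (0,2)(W), (5,0)(W) are all W)
(5,3): L (options (2,3)(W), (1,3)(W), (0,3)(W), (5,1)(W) are all W)
(5,6): L (options (2,6)(W), (1,6)(W), (0,6)(W), (5,4)(W), (5,1)(W) are all W)
(6,5): L (options (3,5)(W), (2,5)(W), (1,5)(W), (6,3)(W), (6,0)(W) are all W)
Every other cell has at least one move into one of the L cells above, so it is W.
L cells per row: a=0: 4, a=1: 4, a=2: 4, a=3: 3, a=4: 3, a=5: 3, a=6: 1; total 22.

22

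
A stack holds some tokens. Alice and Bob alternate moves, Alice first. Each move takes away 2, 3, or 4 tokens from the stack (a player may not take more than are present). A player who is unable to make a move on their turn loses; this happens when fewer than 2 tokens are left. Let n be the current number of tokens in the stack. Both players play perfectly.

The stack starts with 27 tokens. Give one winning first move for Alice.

Remove 2, leaving 25.

Work bottom-up. With no move the player to move loses. Otherwise the position is W if at least one move leads to an L position for the opponent, and L if every move leads to a W.
n=0: no move → L
n=1: no move → L
n=2: reaches L-position 0 → W
n=3: reaches L-position 1 → W
n=4: reaches L-position 1 → W
n=5: reaches L-position 1 → W
n=6: only reaches 4(W), 3(W), 2(W), all W → L
n=7: only reaches 5(W), 4(W), 3(W), all W → L
n=8: reaches L-position 6 → W
n=9: reaches L-position 7 → W
n=10: reaches L-position 7 → W
n=11: reaches L-position 7 → W
n=12: only reaches 10(W), 9(W), 8(W), all W → L
n=13: only reaches 11(W), 10(W), 9(W), all W → L
n=14: reaches L-position 12 → W
n=15: reaches L-position 13 → W
n=16: reaches L-position 13 → W
n=17: reaches L-position 13 → W
n=18: only reaches 16(W), 15(W), 14(W), all W → L
n=19: only reaches 17(W), 16(W), 15(W), all W → L
n=20: reaches L-position 18 → W
n=21: reaches L-position 19 → W
n=22: reaches L-position 19 → W
n=23: reaches L-position 19 → W
n=24: only reaches 22(W), 21(W), 20(W), all W → L
n=25: only reaches 23(W), 22(W), 21(W), all W → L
n=26: reaches L-position 24 → W
n=27: reaches L-position 25 → W
From 27, the L positions reachable in one move are: 25, 24. Any move reaching one of these is winning.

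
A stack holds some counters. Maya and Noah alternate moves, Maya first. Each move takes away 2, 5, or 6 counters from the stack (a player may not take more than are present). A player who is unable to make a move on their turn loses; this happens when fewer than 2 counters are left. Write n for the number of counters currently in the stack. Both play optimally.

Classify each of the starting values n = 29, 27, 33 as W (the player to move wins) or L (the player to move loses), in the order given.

Classify positions by backward induction: terminal positions (no move available) are L. From any other position, the mover wins iff some move reaches an L.
n=0: no move → L
n=1: no move → L
n=2: can move to 0, which is L ⇒ W
n=3: can move to 1, which is L ⇒ W
n=4: the only move is to 2(W), a W ⇒ L
n=5: can move to 0, which is L ⇒ W
n=6: can move to 4, which is L ⇒ W
n=7: can move to 1, which is L ⇒ W
n=8: moves to 6(W), 3(W), 2(W); every one is W ⇒ L
n=9: can move to 4, which is L ⇒ W
n=10: can move to 8, which is L ⇒ W
n=11: moves to 9(W), 6(W), 5(W); every one is W ⇒ L
n=12: moves to 10(W), 7(W), 6(W); every one is W ⇒ L
n=13: can move to 11, which is L ⇒ W
n=14: can move to 12, which is L ⇒ W
n=15: moves to 13(W), 10(W), 9(W); every one is W ⇒ L
n=16: can move to 11, which is L ⇒ W
n=17: can move to 15, which is L ⇒ W
n=18: can move to 12, which is L ⇒ W
n=19: moves to 17(W), 14(W), 13(W); every one is W ⇒ L
n=20: can move to 15, which is L ⇒ W
n=21: can move to 19, which is L ⇒ W
n=22: moves to 20(W), 17(W), 16(W); every one is W ⇒ L
n=23: moves to 21(W), 18(W), 17(W); every one is W ⇒ L
n=24: can move to 22, which is L ⇒ W
n=25: can move to 23, which is L ⇒ W
n=26: moves to 24(W), 21(W), 20(W); every one is W ⇒ L
n=27: can move to 22, which is L ⇒ W
n=28: can move to 26, which is L ⇒ W
n=29: can move to 23, which is L ⇒ W
n=30: moves to 28(W), 25(W), 24(W); every one is W ⇒ L
n=31: can move to 26, which is L ⇒ W
n=32: can move to 30, which is L ⇒ W
n=33: moves to 31(W), 28(W), 27(W); every one is W ⇒ L

29: W, 27: W, 33: L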